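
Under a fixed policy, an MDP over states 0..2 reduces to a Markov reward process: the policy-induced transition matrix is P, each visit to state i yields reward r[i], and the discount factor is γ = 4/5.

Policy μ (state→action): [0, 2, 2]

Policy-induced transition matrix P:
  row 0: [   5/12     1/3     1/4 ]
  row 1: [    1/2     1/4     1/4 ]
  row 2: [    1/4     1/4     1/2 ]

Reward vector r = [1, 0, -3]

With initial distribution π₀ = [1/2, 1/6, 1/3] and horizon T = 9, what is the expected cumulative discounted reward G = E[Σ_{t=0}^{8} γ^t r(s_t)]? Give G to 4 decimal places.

G = -2.5558

t=0: π = [0.5000, 0.1667, 0.3333], E[r] = -0.5000, γ^t·E[r] = -0.500000, running G = -0.500000
t=1: π = [0.3750, 0.2917, 0.3333], E[r] = -0.6250, γ^t·E[r] = -0.500000, running G = -1.000000
t=2: π = [0.3854, 0.2813, 0.3333], E[r] = -0.6146, γ^t·E[r] = -0.393333, running G = -1.393333
t=3: π = [0.3845, 0.2821, 0.3333], E[r] = -0.6155, γ^t·E[r] = -0.315111, running G = -1.708444
t=4: π = [0.3846, 0.2820, 0.3333], E[r] = -0.6154, γ^t·E[r] = -0.252059, running G = -1.960504
t=5: π = [0.3846, 0.2821, 0.3333], E[r] = -0.6154, γ^t·E[r] = -0.201649, running G = -2.162153
t=6: π = [0.3846, 0.2821, 0.3333], E[r] = -0.6154, γ^t·E[r] = -0.161319, running G = -2.323472
t=7: π = [0.3846, 0.2821, 0.3333], E[r] = -0.6154, γ^t·E[r] = -0.129056, running G = -2.452528
t=8: π = [0.3846, 0.2821, 0.3333], E[r] = -0.6154, γ^t·E[r] = -0.103244, running G = -2.555772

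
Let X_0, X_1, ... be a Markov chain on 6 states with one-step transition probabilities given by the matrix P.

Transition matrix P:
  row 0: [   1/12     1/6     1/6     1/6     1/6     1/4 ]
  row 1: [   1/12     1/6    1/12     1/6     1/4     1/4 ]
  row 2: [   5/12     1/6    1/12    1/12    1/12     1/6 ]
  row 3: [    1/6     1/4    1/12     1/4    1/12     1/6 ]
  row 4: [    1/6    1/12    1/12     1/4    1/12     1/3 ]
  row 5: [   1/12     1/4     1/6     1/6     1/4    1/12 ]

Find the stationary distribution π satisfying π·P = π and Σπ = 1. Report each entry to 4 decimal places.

Balance equations π_j = Σ_i π_i·P[i][j]:
  π_0 = 1/12·π_0 + 1/12·π_1 + 5/12·π_2 + 1/6·π_3 + 1/6·π_4 + 1/12·π_5
  π_1 = 1/6·π_0 + 1/6·π_1 + 1/6·π_2 + 1/4·π_3 + 1/12·π_4 + 1/4·π_5
  π_2 = 1/6·π_0 + 1/12·π_1 + 1/12·π_2 + 1/12·π_3 + 1/12·π_4 + 1/6·π_5
  π_3 = 1/6·π_0 + 1/6·π_1 + 1/12·π_2 + 1/4·π_3 + 1/4·π_4 + 1/6·π_5
  π_4 = 1/6·π_0 + 1/4·π_1 + 1/12·π_2 + 1/12·π_3 + 1/12·π_4 + 1/4·π_5
  normalize: π_0 + π_1 + π_2 + π_3 + π_4 + π_5 = 1
Solving the linear system gives exactly π = [23249/155125, 28824/155125, 17507/155125, 57763/310250, 49907/310250, 6342/31025].

π = [0.1499, 0.1858, 0.1129, 0.1862, 0.1609, 0.2044]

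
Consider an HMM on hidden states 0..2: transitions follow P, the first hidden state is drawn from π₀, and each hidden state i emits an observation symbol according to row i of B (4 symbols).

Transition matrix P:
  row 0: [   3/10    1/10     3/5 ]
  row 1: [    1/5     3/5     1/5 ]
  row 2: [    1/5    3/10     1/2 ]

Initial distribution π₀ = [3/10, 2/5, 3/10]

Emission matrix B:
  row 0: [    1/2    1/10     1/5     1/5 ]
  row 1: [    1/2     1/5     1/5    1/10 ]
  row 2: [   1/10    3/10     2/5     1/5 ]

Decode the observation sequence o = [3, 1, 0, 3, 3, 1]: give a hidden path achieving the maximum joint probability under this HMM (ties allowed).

path = [0, 2, 0, 2, 2, 2]

t=0: δ = [6.000e-02, 4.000e-02, 6.000e-02]  (obs o_0=3)
t=1: δ = [1.800e-03, 4.800e-03, 1.080e-02]  ψ = [0, 1, 0]  (obs o_1=1)
t=2: δ = [1.080e-03, 1.620e-03, 5.400e-04]  ψ = [2, 2, 2]  (obs o_2=0)
t=3: δ = [6.480e-05, 9.720e-05, 1.296e-04]  ψ = [0, 1, 0]  (obs o_3=3)
t=4: δ = [5.184e-06, 5.832e-06, 1.296e-05]  ψ = [2, 1, 2]  (obs o_4=3)
t=5: δ = [2.592e-07, 7.776e-07, 1.944e-06]  ψ = [2, 2, 2]  (obs o_5=1)
backtrack: best end state = 2; path = [0, 2, 0, 2, 2, 2]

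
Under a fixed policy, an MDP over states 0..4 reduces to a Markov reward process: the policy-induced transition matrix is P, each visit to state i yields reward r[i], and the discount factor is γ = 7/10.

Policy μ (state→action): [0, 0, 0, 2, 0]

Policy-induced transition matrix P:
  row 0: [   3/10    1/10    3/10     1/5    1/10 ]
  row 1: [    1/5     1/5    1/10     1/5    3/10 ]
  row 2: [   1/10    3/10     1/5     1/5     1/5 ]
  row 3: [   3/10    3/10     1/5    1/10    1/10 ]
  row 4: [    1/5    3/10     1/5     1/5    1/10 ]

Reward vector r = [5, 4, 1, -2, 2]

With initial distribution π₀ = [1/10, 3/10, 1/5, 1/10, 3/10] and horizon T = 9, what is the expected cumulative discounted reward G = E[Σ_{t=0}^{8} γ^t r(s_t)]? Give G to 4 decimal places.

G = 7.1167

t=0: π = [0.1000, 0.3000, 0.2000, 0.1000, 0.3000], E[r] = 2.3000, γ^t·E[r] = 2.300000, running G = 2.300000
t=1: π = [0.2000, 0.2500, 0.1800, 0.1900, 0.1800], E[r] = 2.1600, γ^t·E[r] = 1.512000, running G = 3.812000
t=2: π = [0.2210, 0.2350, 0.1950, 0.1810, 0.1680], E[r] = 2.2140, γ^t·E[r] = 1.084860, running G = 4.896860
t=3: π = [0.2207, 0.2323, 0.1986, 0.1819, 0.1665], E[r] = 2.2005, γ^t·E[r] = 0.754772, running G = 5.651632
t=4: π = [0.2204, 0.2326, 0.1988, 0.1818, 0.1663], E[r] = 2.2004, γ^t·E[r] = 0.528311, running G = 6.179943
t=5: π = [0.2203, 0.2327, 0.1988, 0.1818, 0.1664], E[r] = 2.2003, γ^t·E[r] = 0.369800, running G = 6.549742
t=6: π = [0.2203, 0.2327, 0.1988, 0.1818, 0.1664], E[r] = 2.2003, γ^t·E[r] = 0.258864, running G = 6.808606
t=7: π = [0.2203, 0.2327, 0.1988, 0.1818, 0.1664], E[r] = 2.2003, γ^t·E[r] = 0.181205, running G = 6.989811
t=8: π = [0.2203, 0.2327, 0.1988, 0.1818, 0.1664], E[r] = 2.2003, γ^t·E[r] = 0.126843, running G = 7.116655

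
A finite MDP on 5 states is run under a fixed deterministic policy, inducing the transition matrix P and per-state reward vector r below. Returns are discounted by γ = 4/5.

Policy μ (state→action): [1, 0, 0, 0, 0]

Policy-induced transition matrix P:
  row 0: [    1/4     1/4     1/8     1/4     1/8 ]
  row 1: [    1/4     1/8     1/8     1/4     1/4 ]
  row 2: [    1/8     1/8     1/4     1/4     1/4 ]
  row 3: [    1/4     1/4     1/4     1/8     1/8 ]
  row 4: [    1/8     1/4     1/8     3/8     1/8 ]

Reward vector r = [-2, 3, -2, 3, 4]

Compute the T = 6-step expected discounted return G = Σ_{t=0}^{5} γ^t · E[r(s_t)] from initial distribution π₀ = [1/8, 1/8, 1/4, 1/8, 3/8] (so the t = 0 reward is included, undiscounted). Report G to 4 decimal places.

t=0: π = [0.1250, 0.1250, 0.2500, 0.1250, 0.3750], E[r] = 1.5000, γ^t·E[r] = 1.500000, running G = 1.500000
t=1: π = [0.1719, 0.2031, 0.1719, 0.2813, 0.1719], E[r] = 1.4531, γ^t·E[r] = 1.162500, running G = 2.662500
t=2: π = [0.2070, 0.2031, 0.1816, 0.2363, 0.1719], E[r] = 1.2285, γ^t·E[r] = 0.786250, running G = 3.448750
t=3: π = [0.2058, 0.2019, 0.1772, 0.2419, 0.1731], E[r] = 1.2578, γ^t·E[r] = 0.644000, running G = 4.092750
t=4: π = [0.2062, 0.2026, 0.1774, 0.2414, 0.1724], E[r] = 1.2544, γ^t·E[r] = 0.513788, running G = 4.606538
t=5: π = [0.2063, 0.2025, 0.1773, 0.2414, 0.1725], E[r] = 1.2544, γ^t·E[r] = 0.411034, running G = 5.017571

G = 5.0176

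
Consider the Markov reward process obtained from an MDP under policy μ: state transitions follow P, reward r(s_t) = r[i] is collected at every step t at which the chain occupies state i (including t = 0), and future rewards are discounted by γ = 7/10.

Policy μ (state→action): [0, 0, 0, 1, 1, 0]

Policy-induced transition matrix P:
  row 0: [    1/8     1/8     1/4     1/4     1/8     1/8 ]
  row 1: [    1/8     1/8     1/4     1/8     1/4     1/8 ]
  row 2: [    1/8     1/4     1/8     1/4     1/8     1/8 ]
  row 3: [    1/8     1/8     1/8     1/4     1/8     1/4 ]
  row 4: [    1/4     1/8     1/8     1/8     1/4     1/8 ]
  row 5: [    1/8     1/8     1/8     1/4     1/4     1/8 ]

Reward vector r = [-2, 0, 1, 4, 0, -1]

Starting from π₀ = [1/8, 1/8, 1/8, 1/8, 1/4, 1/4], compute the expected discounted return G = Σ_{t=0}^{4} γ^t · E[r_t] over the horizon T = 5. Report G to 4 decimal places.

t=0: π = [0.1250, 0.1250, 0.1250, 0.1250, 0.2500, 0.2500], E[r] = 0.1250, γ^t·E[r] = 0.125000, running G = 0.125000
t=1: π = [0.1563, 0.1406, 0.1563, 0.2031, 0.2031, 0.1406], E[r] = 0.5156, γ^t·E[r] = 0.360938, running G = 0.485938
t=2: π = [0.1504, 0.1445, 0.1621, 0.2070, 0.1855, 0.1504], E[r] = 0.5391, γ^t·E[r] = 0.264141, running G = 0.750078
t=3: π = [0.1482, 0.1453, 0.1619, 0.2087, 0.1851, 0.1509], E[r] = 0.5496, γ^t·E[r] = 0.188499, running G = 0.938577
t=4: π = [0.1481, 0.1452, 0.1617, 0.2087, 0.1852, 0.1511], E[r] = 0.5492, γ^t·E[r] = 0.131854, running G = 1.070432

G = 1.0704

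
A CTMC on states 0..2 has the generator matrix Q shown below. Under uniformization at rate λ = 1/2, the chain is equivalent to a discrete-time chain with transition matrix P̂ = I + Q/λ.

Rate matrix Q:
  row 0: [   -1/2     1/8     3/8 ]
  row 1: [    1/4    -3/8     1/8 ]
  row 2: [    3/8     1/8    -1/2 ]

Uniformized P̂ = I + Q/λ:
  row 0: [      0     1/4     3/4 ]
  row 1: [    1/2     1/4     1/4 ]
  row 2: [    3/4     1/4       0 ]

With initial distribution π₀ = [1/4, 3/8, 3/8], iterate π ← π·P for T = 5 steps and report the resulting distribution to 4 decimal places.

t=0: π = [0.2500, 0.3750, 0.3750]
t=1: π = [0.4688, 0.2500, 0.2813]
t=2: π = [0.3359, 0.2500, 0.4141]
t=3: π = [0.4355, 0.2500, 0.3145]
t=4: π = [0.3608, 0.2500, 0.3892]
t=5: π = [0.4169, 0.2500, 0.3331]

π = [0.4169, 0.2500, 0.3331]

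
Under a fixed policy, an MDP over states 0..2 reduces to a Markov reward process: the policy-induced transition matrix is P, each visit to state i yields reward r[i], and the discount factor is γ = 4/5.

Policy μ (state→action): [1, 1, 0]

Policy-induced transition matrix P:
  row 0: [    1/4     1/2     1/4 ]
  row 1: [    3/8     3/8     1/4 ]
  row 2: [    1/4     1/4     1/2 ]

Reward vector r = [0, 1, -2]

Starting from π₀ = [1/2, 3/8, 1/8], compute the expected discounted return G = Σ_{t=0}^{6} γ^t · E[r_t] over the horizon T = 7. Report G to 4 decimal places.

G = -0.5984

t=0: π = [0.5000, 0.3750, 0.1250], E[r] = 0.1250, γ^t·E[r] = 0.125000, running G = 0.125000
t=1: π = [0.2969, 0.4219, 0.2813], E[r] = -0.1406, γ^t·E[r] = -0.112500, running G = 0.012500
t=2: π = [0.3027, 0.3770, 0.3203], E[r] = -0.2637, γ^t·E[r] = -0.168750, running G = -0.156250
t=3: π = [0.2971, 0.3728, 0.3301], E[r] = -0.2874, γ^t·E[r] = -0.147125, running G = -0.303375
t=4: π = [0.2966, 0.3709, 0.3325], E[r] = -0.2942, γ^t·E[r] = -0.120488, running G = -0.423863
t=5: π = [0.2964, 0.3705, 0.3331], E[r] = -0.2957, γ^t·E[r] = -0.096911, running G = -0.520774
t=6: π = [0.2963, 0.3704, 0.3333], E[r] = -0.2962, γ^t·E[r] = -0.077637, running G = -0.598411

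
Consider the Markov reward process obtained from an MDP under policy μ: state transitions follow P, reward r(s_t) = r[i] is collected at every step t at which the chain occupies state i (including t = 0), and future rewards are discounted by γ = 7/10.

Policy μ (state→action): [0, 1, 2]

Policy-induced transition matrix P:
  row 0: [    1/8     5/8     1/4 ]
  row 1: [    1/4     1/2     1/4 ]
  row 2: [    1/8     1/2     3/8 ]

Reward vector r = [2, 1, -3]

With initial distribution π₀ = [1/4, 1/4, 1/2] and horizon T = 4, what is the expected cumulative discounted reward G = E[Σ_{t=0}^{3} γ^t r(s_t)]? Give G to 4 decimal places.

G = -0.7828

t=0: π = [0.2500, 0.2500, 0.5000], E[r] = -0.7500, γ^t·E[r] = -0.750000, running G = -0.750000
t=1: π = [0.1563, 0.5313, 0.3125], E[r] = -0.0938, γ^t·E[r] = -0.065625, running G = -0.815625
t=2: π = [0.1914, 0.5195, 0.2891], E[r] = 0.0352, γ^t·E[r] = 0.017227, running G = -0.798398
t=3: π = [0.1899, 0.5239, 0.2861], E[r] = 0.0454, γ^t·E[r] = 0.015576, running G = -0.782823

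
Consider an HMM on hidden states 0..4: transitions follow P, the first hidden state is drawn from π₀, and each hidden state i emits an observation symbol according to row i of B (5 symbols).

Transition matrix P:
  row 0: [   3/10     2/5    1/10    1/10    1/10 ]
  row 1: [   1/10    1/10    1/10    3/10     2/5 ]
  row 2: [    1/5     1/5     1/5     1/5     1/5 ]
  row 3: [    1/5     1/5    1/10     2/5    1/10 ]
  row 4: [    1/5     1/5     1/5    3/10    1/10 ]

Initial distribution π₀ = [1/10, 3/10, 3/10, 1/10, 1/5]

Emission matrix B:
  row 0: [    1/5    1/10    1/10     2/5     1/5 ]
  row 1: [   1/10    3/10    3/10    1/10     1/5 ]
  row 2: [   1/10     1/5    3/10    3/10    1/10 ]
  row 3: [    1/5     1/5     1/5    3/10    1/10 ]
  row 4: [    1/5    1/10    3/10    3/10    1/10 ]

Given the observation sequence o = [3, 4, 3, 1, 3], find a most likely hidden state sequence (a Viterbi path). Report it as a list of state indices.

path = [2, 0, 0, 1, 4]

t=0: δ = [4.000e-02, 3.000e-02, 9.000e-02, 3.000e-02, 6.000e-02]  (obs o_0=3)
t=1: δ = [3.600e-03, 3.600e-03, 1.800e-03, 1.800e-03, 1.800e-03]  ψ = [2, 2, 2, 2, 2]  (obs o_1=4)
t=2: δ = [4.320e-04, 1.440e-04, 1.080e-04, 3.240e-04, 4.320e-04]  ψ = [0, 0, 0, 1, 1]  (obs o_2=3)
t=3: δ = [1.296e-05, 5.184e-05, 1.728e-05, 2.592e-05, 5.760e-06]  ψ = [0, 0, 4, 3, 1]  (obs o_3=1)
t=4: δ = [2.074e-06, 5.184e-07, 1.555e-06, 4.666e-06, 6.221e-06]  ψ = [1, 0, 1, 1, 1]  (obs o_4=3)
backtrack: best end state = 4; path = [2, 0, 0, 1, 4]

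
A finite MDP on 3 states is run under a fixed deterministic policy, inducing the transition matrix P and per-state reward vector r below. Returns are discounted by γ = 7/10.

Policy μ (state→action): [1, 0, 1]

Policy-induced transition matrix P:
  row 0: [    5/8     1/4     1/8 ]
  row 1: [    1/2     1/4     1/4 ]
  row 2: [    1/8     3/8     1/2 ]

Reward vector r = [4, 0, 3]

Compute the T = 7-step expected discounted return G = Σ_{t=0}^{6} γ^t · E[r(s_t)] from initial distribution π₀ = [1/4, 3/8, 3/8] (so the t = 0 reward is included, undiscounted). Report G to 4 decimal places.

G = 7.3939

t=0: π = [0.2500, 0.3750, 0.3750], E[r] = 2.1250, γ^t·E[r] = 2.125000, running G = 2.125000
t=1: π = [0.3906, 0.2969, 0.3125], E[r] = 2.5000, γ^t·E[r] = 1.750000, running G = 3.875000
t=2: π = [0.4316, 0.2891, 0.2793], E[r] = 2.5645, γ^t·E[r] = 1.256582, running G = 5.131582
t=3: π = [0.4492, 0.2849, 0.2659], E[r] = 2.5945, γ^t·E[r] = 0.889907, running G = 6.021490
t=4: π = [0.4565, 0.2832, 0.2603], E[r] = 2.6068, γ^t·E[r] = 0.625881, running G = 6.647370
t=5: π = [0.4594, 0.2825, 0.2580], E[r] = 2.6118, γ^t·E[r] = 0.438969, running G = 7.086339
t=6: π = [0.4607, 0.2823, 0.2571], E[r] = 2.6139, γ^t·E[r] = 0.307524, running G = 7.393863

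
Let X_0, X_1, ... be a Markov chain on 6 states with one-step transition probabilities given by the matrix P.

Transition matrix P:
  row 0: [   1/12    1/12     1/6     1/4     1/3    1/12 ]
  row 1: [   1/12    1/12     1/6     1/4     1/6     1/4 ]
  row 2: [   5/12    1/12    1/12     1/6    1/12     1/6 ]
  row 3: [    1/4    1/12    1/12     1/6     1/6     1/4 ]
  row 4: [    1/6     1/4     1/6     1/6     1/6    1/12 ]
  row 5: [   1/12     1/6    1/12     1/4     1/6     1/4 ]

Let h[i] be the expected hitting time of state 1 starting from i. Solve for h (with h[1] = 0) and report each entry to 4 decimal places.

First-step conditioning: h[1] = 0; for i ≠ 1, h[i] = 1 + Σ_k P[i][k]·h[k].
  h[0] = 1 + 1/12·h[0] + 1/6·h[2] + 1/4·h[3] + 1/3·h[4] + 1/12·h[5]
  h[2] = 1 + 5/12·h[0] + 1/12·h[2] + 1/6·h[3] + 1/12·h[4] + 1/6·h[5]
  h[3] = 1 + 1/4·h[0] + 1/12·h[2] + 1/6·h[3] + 1/6·h[4] + 1/4·h[5]
  h[4] = 1 + 1/6·h[0] + 1/6·h[2] + 1/6·h[3] + 1/6·h[4] + 1/12·h[5]
  h[5] = 1 + 1/12·h[0] + 1/12·h[2] + 1/4·h[3] + 1/6·h[4] + 1/4·h[5]
Solving the 5×5 linear system over states ≠ 1 gives exactly h = [93592/12233, 0, 7392/941, 94400/12233, 80164/12233, 86668/12233] (h[1] = 0 is the target).

h = [7.6508, 0.0000, 7.8555, 7.7168, 6.5531, 7.0848]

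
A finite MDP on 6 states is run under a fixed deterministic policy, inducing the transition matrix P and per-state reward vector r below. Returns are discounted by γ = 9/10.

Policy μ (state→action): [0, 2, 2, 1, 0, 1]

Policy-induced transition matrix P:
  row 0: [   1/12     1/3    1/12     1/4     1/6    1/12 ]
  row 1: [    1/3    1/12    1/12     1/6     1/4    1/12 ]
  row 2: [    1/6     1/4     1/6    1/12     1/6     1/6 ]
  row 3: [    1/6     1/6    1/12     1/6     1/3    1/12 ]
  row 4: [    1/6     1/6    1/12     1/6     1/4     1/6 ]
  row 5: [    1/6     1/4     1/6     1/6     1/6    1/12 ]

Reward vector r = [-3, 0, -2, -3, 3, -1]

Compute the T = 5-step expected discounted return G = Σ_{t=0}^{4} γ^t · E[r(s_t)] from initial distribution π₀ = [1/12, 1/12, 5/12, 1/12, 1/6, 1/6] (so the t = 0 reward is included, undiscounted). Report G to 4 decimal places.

G = -3.2051

t=0: π = [0.0833, 0.0833, 0.4167, 0.0833, 0.1667, 0.1667], E[r] = -1.0000, γ^t·E[r] = -1.000000, running G = -1.000000
t=1: π = [0.1736, 0.2222, 0.1319, 0.1389, 0.2014, 0.1319], E[r] = -0.7292, γ^t·E[r] = -0.656250, running G = -1.656250
t=2: π = [0.1892, 0.1991, 0.1053, 0.1701, 0.2251, 0.1111], E[r] = -0.7245, γ^t·E[r] = -0.586875, running G = -2.243125
t=3: π = [0.1841, 0.1997, 0.1014, 0.1737, 0.2304, 0.1109], E[r] = -0.6957, γ^t·E[r] = -0.507164, running G = -2.750289
t=4: π = [0.1846, 0.1984, 0.1010, 0.1736, 0.2314, 0.1110], E[r] = -0.6932, γ^t·E[r] = -0.454787, running G = -3.205076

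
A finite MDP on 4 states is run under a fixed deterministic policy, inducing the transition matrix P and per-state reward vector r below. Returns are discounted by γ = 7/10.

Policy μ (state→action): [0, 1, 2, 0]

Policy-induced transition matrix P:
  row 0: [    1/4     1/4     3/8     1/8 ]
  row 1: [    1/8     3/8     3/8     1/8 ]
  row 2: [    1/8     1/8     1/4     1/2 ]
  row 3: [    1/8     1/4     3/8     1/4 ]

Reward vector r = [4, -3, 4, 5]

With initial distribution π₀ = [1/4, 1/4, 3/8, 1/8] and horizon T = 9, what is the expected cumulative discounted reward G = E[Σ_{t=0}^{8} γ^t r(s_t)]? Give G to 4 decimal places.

t=0: π = [0.2500, 0.2500, 0.3750, 0.1250], E[r] = 2.3750, γ^t·E[r] = 2.375000, running G = 2.375000
t=1: π = [0.1563, 0.2344, 0.3281, 0.2813], E[r] = 2.6406, γ^t·E[r] = 1.848438, running G = 4.223438
t=2: π = [0.1445, 0.2383, 0.3340, 0.2832], E[r] = 2.6152, γ^t·E[r] = 1.281465, running G = 5.504902
t=3: π = [0.1431, 0.2380, 0.3333, 0.2856], E[r] = 2.6194, γ^t·E[r] = 0.898449, running G = 6.403351
t=4: π = [0.1429, 0.2381, 0.3333, 0.2857], E[r] = 2.6190, γ^t·E[r] = 0.628819, running G = 7.032170
t=5: π = [0.1429, 0.2381, 0.3333, 0.2857], E[r] = 2.6191, γ^t·E[r] = 0.440184, running G = 7.472355
t=6: π = [0.1429, 0.2381, 0.3333, 0.2857], E[r] = 2.6190, γ^t·E[r] = 0.308128, running G = 7.780483
t=7: π = [0.1429, 0.2381, 0.3333, 0.2857], E[r] = 2.6190, γ^t·E[r] = 0.215690, running G = 7.996173
t=8: π = [0.1429, 0.2381, 0.3333, 0.2857], E[r] = 2.6190, γ^t·E[r] = 0.150983, running G = 8.147156

G = 8.1472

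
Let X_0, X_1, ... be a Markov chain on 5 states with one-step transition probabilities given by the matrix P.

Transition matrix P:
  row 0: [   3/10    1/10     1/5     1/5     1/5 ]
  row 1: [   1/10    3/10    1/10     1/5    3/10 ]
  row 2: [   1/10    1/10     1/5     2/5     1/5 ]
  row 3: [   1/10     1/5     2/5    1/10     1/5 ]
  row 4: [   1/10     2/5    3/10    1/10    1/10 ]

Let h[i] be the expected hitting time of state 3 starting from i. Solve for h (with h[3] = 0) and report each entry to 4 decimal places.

h = [4.5455, 4.7059, 3.6364, 0.0000, 4.9198]

First-step conditioning: h[3] = 0; for i ≠ 3, h[i] = 1 + Σ_k P[i][k]·h[k].
  h[0] = 1 + 3/10·h[0] + 1/10·h[1] + 1/5·h[2] + 1/5·h[4]
  h[1] = 1 + 1/10·h[0] + 3/10·h[1] + 1/10·h[2] + 3/10·h[4]
  h[2] = 1 + 1/10·h[0] + 1/10·h[1] + 1/5·h[2] + 1/5·h[4]
  h[4] = 1 + 1/10·h[0] + 2/5·h[1] + 3/10·h[2] + 1/10·h[4]
Solving the 4×4 linear system over states ≠ 3 gives exactly h = [50/11, 80/17, 40/11, 0, 920/187] (h[3] = 0 is the target).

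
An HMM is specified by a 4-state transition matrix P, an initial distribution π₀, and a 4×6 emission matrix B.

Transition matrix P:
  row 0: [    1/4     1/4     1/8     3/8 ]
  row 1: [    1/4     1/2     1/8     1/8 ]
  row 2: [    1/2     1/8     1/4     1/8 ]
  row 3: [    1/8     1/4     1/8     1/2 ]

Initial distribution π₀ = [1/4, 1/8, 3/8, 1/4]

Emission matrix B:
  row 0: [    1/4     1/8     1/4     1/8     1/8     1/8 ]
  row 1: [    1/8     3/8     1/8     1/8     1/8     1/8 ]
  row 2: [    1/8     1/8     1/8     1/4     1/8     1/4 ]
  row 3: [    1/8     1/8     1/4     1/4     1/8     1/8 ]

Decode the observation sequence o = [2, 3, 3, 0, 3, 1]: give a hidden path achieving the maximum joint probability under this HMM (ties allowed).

path = [3, 3, 3, 3, 3, 1]

t=0: δ = [6.250e-02, 1.562e-02, 4.688e-02, 6.250e-02]  (obs o_0=2)
t=1: δ = [2.930e-03, 1.953e-03, 2.930e-03, 7.812e-03]  ψ = [2, 0, 2, 3]  (obs o_1=3)
t=2: δ = [1.831e-04, 2.441e-04, 2.441e-04, 9.766e-04]  ψ = [2, 3, 3, 3]  (obs o_2=3)
t=3: δ = [3.052e-05, 3.052e-05, 1.526e-05, 6.104e-05]  ψ = [2, 3, 3, 3]  (obs o_3=0)
t=4: δ = [9.537e-07, 1.907e-06, 1.907e-06, 7.629e-06]  ψ = [0, 1, 3, 3]  (obs o_4=3)
t=5: δ = [1.192e-07, 7.153e-07, 1.192e-07, 4.768e-07]  ψ = [2, 3, 3, 3]  (obs o_5=1)
backtrack: best end state = 1; path = [3, 3, 3, 3, 3, 1]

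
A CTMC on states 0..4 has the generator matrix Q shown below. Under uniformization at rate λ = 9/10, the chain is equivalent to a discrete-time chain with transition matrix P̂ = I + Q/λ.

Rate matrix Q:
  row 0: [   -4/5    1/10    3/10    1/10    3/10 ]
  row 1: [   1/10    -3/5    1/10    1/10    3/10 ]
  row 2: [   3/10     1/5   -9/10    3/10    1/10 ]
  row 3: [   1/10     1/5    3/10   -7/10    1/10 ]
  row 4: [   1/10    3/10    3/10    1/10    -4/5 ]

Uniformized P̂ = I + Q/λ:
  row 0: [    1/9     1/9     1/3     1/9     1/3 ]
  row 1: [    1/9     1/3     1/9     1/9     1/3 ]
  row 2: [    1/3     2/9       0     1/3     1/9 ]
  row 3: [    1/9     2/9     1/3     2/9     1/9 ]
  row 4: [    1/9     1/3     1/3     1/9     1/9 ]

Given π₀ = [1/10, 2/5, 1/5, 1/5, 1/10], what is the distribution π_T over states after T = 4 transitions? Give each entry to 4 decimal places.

t=0: π = [0.1000, 0.4000, 0.2000, 0.2000, 0.1000]
t=1: π = [0.1556, 0.2667, 0.1778, 0.1778, 0.2222]
t=2: π = [0.1506, 0.2593, 0.2148, 0.1704, 0.2049]
t=3: π = [0.1588, 0.2571, 0.2041, 0.1778, 0.2022]
t=4: π = [0.1565, 0.2556, 0.2082, 0.1762, 0.2035]

π = [0.1565, 0.2556, 0.2082, 0.1762, 0.2035]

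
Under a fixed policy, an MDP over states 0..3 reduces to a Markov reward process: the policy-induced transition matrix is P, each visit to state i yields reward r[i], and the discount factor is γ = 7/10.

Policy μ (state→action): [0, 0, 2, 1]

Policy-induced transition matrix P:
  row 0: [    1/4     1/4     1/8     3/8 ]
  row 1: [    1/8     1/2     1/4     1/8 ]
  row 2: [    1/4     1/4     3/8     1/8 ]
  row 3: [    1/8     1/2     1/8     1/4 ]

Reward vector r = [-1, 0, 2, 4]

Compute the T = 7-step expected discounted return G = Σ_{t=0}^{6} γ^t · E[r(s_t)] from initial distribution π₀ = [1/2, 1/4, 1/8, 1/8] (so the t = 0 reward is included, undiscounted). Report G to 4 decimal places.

G = 2.5717

t=0: π = [0.5000, 0.2500, 0.1250, 0.1250], E[r] = 0.2500, γ^t·E[r] = 0.250000, running G = 0.250000
t=1: π = [0.2031, 0.3438, 0.1875, 0.2656], E[r] = 1.2344, γ^t·E[r] = 0.864063, running G = 1.114063
t=2: π = [0.1738, 0.4023, 0.2148, 0.2090], E[r] = 1.0918, γ^t·E[r] = 0.534980, running G = 1.649043
t=3: π = [0.1736, 0.4028, 0.2290, 0.1946], E[r] = 1.0627, γ^t·E[r] = 0.364521, running G = 2.013564
t=4: π = [0.1753, 0.3994, 0.2326, 0.1927], E[r] = 1.0608, γ^t·E[r] = 0.254689, running G = 2.268253
t=5: π = [0.1760, 0.3980, 0.2331, 0.1929], E[r] = 1.0618, γ^t·E[r] = 0.178462, running G = 2.446715
t=6: π = [0.1761, 0.3977, 0.2330, 0.1931], E[r] = 1.0624, γ^t·E[r] = 0.124985, running G = 2.571700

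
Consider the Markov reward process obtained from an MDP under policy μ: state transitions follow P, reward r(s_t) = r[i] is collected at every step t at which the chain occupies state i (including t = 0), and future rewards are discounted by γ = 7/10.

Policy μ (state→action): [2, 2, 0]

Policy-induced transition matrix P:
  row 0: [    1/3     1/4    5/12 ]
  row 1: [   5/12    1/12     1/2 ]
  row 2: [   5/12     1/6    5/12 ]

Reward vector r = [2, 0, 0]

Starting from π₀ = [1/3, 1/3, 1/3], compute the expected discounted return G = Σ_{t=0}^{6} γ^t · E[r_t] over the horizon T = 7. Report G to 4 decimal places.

G = 2.2560

t=0: π = [0.3333, 0.3333, 0.3333], E[r] = 0.6667, γ^t·E[r] = 0.666667, running G = 0.666667
t=1: π = [0.3889, 0.1667, 0.4444], E[r] = 0.7778, γ^t·E[r] = 0.544444, running G = 1.211111
t=2: π = [0.3843, 0.1852, 0.4306], E[r] = 0.7685, γ^t·E[r] = 0.376574, running G = 1.587685
t=3: π = [0.3846, 0.1833, 0.4321], E[r] = 0.7693, γ^t·E[r] = 0.263867, running G = 1.851552
t=4: π = [0.3846, 0.1834, 0.4319], E[r] = 0.7692, γ^t·E[r] = 0.184691, running G = 2.036243
t=5: π = [0.3846, 0.1834, 0.4320], E[r] = 0.7692, γ^t·E[r] = 0.129285, running G = 2.165528
t=6: π = [0.3846, 0.1834, 0.4320], E[r] = 0.7692, γ^t·E[r] = 0.090499, running G = 2.256027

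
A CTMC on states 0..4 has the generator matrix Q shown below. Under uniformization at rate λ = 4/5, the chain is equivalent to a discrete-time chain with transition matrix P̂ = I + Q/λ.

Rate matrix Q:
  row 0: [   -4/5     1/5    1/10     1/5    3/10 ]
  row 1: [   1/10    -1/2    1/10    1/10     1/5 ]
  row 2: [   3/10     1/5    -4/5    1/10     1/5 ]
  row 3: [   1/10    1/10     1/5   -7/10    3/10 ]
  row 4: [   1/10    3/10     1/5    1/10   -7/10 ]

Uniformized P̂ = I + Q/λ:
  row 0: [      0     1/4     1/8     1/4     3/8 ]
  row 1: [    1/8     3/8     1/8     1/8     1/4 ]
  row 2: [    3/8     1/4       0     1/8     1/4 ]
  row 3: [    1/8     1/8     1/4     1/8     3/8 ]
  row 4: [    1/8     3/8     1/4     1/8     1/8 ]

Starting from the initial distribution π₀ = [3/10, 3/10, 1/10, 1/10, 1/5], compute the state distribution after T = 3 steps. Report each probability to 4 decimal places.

t=0: π = [0.3000, 0.3000, 0.1000, 0.1000, 0.2000]
t=1: π = [0.1125, 0.3000, 0.1500, 0.1625, 0.2750]
t=2: π = [0.1484, 0.3016, 0.1609, 0.1391, 0.2500]
t=3: π = [0.1467, 0.3016, 0.1535, 0.1436, 0.2547]

π = [0.1467, 0.3016, 0.1535, 0.1436, 0.2547]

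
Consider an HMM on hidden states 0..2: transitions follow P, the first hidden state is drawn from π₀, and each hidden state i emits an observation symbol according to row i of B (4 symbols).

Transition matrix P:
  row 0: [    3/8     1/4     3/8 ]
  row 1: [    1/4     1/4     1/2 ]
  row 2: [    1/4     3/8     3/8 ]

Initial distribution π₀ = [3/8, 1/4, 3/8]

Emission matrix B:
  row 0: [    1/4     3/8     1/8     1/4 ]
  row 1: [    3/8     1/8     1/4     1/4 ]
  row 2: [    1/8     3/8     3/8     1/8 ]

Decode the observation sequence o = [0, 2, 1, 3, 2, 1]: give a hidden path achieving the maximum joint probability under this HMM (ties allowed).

path = [1, 2, 2, 1, 2, 2]

t=0: δ = [9.375e-02, 9.375e-02, 4.688e-02]  (obs o_0=0)
t=1: δ = [4.395e-03, 5.859e-03, 1.758e-02]  ψ = [0, 0, 1]  (obs o_1=2)
t=2: δ = [1.648e-03, 8.240e-04, 2.472e-03]  ψ = [2, 2, 2]  (obs o_2=1)
t=3: δ = [1.545e-04, 2.317e-04, 1.159e-04]  ψ = [0, 2, 2]  (obs o_3=3)
t=4: δ = [7.242e-06, 1.448e-05, 4.345e-05]  ψ = [0, 1, 1]  (obs o_4=2)
t=5: δ = [4.074e-06, 2.037e-06, 6.110e-06]  ψ = [2, 2, 2]  (obs o_5=1)
backtrack: best end state = 2; path = [1, 2, 2, 1, 2, 2]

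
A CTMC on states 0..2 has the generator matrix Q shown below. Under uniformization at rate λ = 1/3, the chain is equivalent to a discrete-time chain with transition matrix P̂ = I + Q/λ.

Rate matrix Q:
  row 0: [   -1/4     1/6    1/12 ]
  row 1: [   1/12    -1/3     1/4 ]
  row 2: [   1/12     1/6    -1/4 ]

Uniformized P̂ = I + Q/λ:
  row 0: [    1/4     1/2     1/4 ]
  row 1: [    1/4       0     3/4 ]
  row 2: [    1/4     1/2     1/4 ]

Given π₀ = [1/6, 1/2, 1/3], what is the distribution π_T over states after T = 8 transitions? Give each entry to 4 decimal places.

π = [0.2500, 0.3340, 0.4160]

t=0: π = [0.1667, 0.5000, 0.3333]
t=1: π = [0.2500, 0.2500, 0.5000]
t=2: π = [0.2500, 0.3750, 0.3750]
t=3: π = [0.2500, 0.3125, 0.4375]
t=4: π = [0.2500, 0.3438, 0.4063]
t=5: π = [0.2500, 0.3281, 0.4219]
t=6: π = [0.2500, 0.3359, 0.4141]
t=7: π = [0.2500, 0.3320, 0.4180]
t=8: π = [0.2500, 0.3340, 0.4160]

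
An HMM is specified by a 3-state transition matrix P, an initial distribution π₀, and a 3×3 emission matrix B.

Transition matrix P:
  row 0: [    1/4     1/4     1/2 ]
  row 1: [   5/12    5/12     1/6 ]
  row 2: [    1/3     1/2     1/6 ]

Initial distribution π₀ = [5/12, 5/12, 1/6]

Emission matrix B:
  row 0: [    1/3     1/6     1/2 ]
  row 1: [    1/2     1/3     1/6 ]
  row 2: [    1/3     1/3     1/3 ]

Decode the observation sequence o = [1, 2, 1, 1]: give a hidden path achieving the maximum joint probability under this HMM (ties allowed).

path = [1, 0, 2, 1]

t=0: δ = [6.944e-02, 1.389e-01, 5.556e-02]  (obs o_0=1)
t=1: δ = [2.894e-02, 9.645e-03, 1.157e-02]  ψ = [1, 1, 0]  (obs o_1=2)
t=2: δ = [1.206e-03, 2.411e-03, 4.823e-03]  ψ = [0, 0, 0]  (obs o_2=1)
t=3: δ = [2.679e-04, 8.038e-04, 2.679e-04]  ψ = [2, 2, 2]  (obs o_3=1)
backtrack: best end state = 1; path = [1, 0, 2, 1]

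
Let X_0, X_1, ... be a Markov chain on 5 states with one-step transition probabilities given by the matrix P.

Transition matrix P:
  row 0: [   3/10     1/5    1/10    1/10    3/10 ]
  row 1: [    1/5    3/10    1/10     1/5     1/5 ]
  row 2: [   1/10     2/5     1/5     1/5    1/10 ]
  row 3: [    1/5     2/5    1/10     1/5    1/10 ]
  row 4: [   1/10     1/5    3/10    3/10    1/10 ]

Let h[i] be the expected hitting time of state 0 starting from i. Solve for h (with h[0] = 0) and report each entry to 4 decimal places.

h = [0.0000, 5.8597, 6.4405, 5.7964, 6.4922]

First-step conditioning: h[0] = 0; for i ≠ 0, h[i] = 1 + Σ_k P[i][k]·h[k].
  h[1] = 1 + 3/10·h[1] + 1/10·h[2] + 1/5·h[3] + 1/5·h[4]
  h[2] = 1 + 2/5·h[1] + 1/5·h[2] + 1/5·h[3] + 1/10·h[4]
  h[3] = 1 + 2/5·h[1] + 1/10·h[2] + 1/5·h[3] + 1/10·h[4]
  h[4] = 1 + 1/5·h[1] + 3/10·h[2] + 3/10·h[3] + 1/10·h[4]
Solving the 4×4 linear system over states ≠ 0 gives exactly h = [0, 10190/1739, 11200/1739, 10080/1739, 11290/1739] (h[0] = 0 is the target).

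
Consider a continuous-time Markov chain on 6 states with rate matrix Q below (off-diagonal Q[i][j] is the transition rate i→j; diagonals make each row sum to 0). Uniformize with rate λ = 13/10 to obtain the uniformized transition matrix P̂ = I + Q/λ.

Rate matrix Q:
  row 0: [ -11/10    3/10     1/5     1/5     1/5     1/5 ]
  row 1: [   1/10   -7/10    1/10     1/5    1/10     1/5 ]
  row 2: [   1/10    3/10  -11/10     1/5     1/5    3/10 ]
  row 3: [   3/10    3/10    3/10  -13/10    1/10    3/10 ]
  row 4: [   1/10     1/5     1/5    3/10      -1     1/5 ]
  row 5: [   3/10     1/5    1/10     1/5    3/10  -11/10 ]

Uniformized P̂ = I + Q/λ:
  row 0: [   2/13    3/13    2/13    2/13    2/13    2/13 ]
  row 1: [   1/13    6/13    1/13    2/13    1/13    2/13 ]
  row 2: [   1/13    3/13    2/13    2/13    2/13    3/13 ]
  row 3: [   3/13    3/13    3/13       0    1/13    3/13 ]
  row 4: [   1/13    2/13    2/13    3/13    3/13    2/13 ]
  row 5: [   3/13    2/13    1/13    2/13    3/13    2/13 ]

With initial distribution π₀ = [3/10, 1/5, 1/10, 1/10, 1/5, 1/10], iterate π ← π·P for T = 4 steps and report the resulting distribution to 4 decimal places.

t=0: π = [0.3000, 0.2000, 0.1000, 0.1000, 0.2000, 0.1000]
t=1: π = [0.1308, 0.2538, 0.1385, 0.1538, 0.1538, 0.1692]
t=2: π = [0.1367, 0.2645, 0.1331, 0.1420, 0.1473, 0.1763]
t=3: π = [0.1364, 0.2669, 0.1309, 0.1433, 0.1475, 0.1750]
t=4: π = [0.1364, 0.2676, 0.1309, 0.1431, 0.1471, 0.1749]

π = [0.1364, 0.2676, 0.1309, 0.1431, 0.1471, 0.1749]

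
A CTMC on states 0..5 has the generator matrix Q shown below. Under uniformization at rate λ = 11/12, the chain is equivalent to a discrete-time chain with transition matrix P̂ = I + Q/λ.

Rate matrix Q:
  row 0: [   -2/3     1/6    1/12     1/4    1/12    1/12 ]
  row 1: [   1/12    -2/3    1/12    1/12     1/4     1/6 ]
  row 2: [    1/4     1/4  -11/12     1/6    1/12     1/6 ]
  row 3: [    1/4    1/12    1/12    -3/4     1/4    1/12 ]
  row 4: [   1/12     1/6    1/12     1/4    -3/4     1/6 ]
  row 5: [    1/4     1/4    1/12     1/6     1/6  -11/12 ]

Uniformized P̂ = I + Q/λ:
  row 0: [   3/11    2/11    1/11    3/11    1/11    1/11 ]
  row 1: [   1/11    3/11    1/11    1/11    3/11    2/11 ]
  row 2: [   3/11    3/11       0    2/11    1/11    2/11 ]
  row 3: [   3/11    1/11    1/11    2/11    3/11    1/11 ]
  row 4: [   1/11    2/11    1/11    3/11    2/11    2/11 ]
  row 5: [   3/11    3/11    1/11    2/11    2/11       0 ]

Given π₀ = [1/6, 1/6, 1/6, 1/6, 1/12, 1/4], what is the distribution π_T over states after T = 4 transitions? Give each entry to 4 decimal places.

t=0: π = [0.1667, 0.1667, 0.1667, 0.1667, 0.0833, 0.2500]
t=1: π = [0.2273, 0.2197, 0.0758, 0.1894, 0.1818, 0.1061]
t=2: π = [0.1997, 0.2011, 0.0840, 0.1990, 0.1915, 0.1247]
t=3: π = [0.2014, 0.2010, 0.0833, 0.1991, 0.1924, 0.1229]
t=4: π = [0.2012, 0.2007, 0.0833, 0.1993, 0.1923, 0.1231]

π = [0.2012, 0.2007, 0.0833, 0.1993, 0.1923, 0.1231]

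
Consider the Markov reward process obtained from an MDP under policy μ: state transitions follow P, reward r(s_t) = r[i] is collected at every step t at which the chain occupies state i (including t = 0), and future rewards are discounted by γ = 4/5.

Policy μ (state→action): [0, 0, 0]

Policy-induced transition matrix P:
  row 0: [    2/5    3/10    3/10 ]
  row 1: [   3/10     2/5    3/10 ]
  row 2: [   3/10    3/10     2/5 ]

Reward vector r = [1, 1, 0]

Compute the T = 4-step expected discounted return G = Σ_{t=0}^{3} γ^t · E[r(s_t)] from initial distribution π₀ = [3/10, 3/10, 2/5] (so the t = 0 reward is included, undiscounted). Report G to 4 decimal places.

G = 1.8955

t=0: π = [0.3000, 0.3000, 0.4000], E[r] = 0.6000, γ^t·E[r] = 0.600000, running G = 0.600000
t=1: π = [0.3300, 0.3300, 0.3400], E[r] = 0.6600, γ^t·E[r] = 0.528000, running G = 1.128000
t=2: π = [0.3330, 0.3330, 0.3340], E[r] = 0.6660, γ^t·E[r] = 0.426240, running G = 1.554240
t=3: π = [0.3333, 0.3333, 0.3334], E[r] = 0.6666, γ^t·E[r] = 0.341299, running G = 1.895539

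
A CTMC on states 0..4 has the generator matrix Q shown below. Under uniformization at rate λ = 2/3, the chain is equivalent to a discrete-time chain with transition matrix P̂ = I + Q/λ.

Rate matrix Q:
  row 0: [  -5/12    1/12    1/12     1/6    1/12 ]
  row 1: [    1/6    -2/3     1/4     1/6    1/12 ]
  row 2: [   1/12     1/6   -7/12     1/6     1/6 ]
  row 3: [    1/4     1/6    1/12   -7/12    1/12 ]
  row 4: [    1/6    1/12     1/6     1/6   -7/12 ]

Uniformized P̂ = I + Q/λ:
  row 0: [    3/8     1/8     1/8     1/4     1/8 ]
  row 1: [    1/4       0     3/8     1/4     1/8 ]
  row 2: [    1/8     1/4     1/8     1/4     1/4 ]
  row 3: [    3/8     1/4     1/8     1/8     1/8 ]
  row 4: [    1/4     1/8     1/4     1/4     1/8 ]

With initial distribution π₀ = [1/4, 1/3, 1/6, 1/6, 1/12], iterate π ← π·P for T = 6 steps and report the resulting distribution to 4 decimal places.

t=0: π = [0.2500, 0.3333, 0.1667, 0.1667, 0.0833]
t=1: π = [0.2813, 0.1250, 0.2188, 0.2292, 0.1458]
t=2: π = [0.2865, 0.1654, 0.1745, 0.2214, 0.1523]
t=3: π = [0.2917, 0.1538, 0.1854, 0.2223, 0.1468]
t=4: π = [0.2911, 0.1567, 0.1818, 0.2222, 0.1482]
t=5: π = [0.2914, 0.1559, 0.1827, 0.2222, 0.1477]
t=6: π = [0.2914, 0.1561, 0.1824, 0.2222, 0.1478]

π = [0.2914, 0.1561, 0.1824, 0.2222, 0.1478]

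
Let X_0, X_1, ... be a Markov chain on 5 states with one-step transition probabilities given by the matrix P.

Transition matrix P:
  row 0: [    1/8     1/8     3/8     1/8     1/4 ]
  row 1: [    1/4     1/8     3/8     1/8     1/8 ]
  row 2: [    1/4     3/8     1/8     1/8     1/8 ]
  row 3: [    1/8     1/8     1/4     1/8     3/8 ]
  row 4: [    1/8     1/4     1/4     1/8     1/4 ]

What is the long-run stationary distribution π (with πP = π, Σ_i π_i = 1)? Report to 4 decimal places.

π = [0.1855, 0.2174, 0.2670, 0.1250, 0.2051]

Balance equations π_j = Σ_i π_i·P[i][j]:
  π_0 = 1/8·π_0 + 1/4·π_1 + 1/4·π_2 + 1/8·π_3 + 1/8·π_4
  π_1 = 1/8·π_0 + 1/8·π_1 + 3/8·π_2 + 1/8·π_3 + 1/4·π_4
  π_2 = 3/8·π_0 + 3/8·π_1 + 1/8·π_2 + 1/4·π_3 + 1/4·π_4
  π_3 = 1/8·π_0 + 1/8·π_1 + 1/8·π_2 + 1/8·π_3 + 1/8·π_4
  normalize: π_0 + π_1 + π_2 + π_3 + π_4 = 1
Solving the linear system gives exactly π = [95/512, 1113/5120, 1367/5120, 1/8, 105/512].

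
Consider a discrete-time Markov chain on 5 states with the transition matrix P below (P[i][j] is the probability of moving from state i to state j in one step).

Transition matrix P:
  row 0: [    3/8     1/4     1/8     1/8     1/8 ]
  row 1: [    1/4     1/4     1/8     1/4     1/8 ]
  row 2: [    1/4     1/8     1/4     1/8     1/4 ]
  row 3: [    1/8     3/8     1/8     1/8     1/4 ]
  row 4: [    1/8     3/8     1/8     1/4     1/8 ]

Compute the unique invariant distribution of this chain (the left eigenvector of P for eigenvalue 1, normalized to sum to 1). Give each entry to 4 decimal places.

π = [0.2364, 0.2753, 0.1429, 0.1801, 0.1654]

Balance equations π_j = Σ_i π_i·P[i][j]:
  π_0 = 3/8·π_0 + 1/4·π_1 + 1/4·π_2 + 1/8·π_3 + 1/8·π_4
  π_1 = 1/4·π_0 + 1/4·π_1 + 1/8·π_2 + 3/8·π_3 + 3/8·π_4
  π_2 = 1/8·π_0 + 1/8·π_1 + 1/4·π_2 + 1/8·π_3 + 1/8·π_4
  π_3 = 1/8·π_0 + 1/4·π_1 + 1/8·π_2 + 1/8·π_3 + 1/4·π_4
  normalize: π_0 + π_1 + π_2 + π_3 + π_4 = 1
Solving the linear system gives exactly π = [13/55, 106/385, 1/7, 208/1155, 191/1155].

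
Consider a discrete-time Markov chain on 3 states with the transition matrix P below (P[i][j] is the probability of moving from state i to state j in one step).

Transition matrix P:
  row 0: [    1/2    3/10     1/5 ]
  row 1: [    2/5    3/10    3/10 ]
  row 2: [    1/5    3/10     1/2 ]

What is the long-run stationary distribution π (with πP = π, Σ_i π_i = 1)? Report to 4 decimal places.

Balance equations π_j = Σ_i π_i·P[i][j]:
  π_0 = 1/2·π_0 + 2/5·π_1 + 1/5·π_2
  π_1 = 3/10·π_0 + 3/10·π_1 + 3/10·π_2
  normalize: π_0 + π_1 + π_2 = 1
Solving the linear system gives exactly π = [13/35, 3/10, 23/70].

π = [0.3714, 0.3000, 0.3286]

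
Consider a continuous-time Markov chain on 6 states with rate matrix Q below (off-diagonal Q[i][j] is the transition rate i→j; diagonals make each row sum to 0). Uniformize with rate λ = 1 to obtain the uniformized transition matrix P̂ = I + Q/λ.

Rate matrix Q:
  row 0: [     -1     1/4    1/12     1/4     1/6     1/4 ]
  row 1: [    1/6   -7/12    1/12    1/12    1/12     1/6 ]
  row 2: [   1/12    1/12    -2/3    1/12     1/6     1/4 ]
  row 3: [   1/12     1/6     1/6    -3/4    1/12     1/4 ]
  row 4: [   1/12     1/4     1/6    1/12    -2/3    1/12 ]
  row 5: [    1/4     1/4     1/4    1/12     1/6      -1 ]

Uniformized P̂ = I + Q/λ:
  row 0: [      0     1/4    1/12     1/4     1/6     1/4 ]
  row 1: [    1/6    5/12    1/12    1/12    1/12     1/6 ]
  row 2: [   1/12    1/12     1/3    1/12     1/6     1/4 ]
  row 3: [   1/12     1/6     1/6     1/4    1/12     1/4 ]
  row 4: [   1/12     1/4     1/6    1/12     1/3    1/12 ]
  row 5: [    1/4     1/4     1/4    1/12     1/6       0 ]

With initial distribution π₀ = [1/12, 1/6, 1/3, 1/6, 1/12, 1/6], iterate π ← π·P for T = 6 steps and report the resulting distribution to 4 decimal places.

π = [0.1211, 0.2517, 0.1789, 0.1242, 0.1625, 0.1615]

t=0: π = [0.0833, 0.1667, 0.3333, 0.1667, 0.0833, 0.1667]
t=1: π = [0.1181, 0.2083, 0.2153, 0.1250, 0.1528, 0.1806]
t=2: π = [0.1209, 0.2384, 0.1904, 0.1238, 0.1644, 0.1620]
t=3: π = [0.1201, 0.2477, 0.1820, 0.1241, 0.1639, 0.1622]
t=4: π = [0.1210, 0.2506, 0.1799, 0.1240, 0.1630, 0.1615]
t=5: π = [0.1210, 0.2515, 0.1791, 0.1242, 0.1626, 0.1616]
t=6: π = [0.1211, 0.2517, 0.1789, 0.1242, 0.1625, 0.1615]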